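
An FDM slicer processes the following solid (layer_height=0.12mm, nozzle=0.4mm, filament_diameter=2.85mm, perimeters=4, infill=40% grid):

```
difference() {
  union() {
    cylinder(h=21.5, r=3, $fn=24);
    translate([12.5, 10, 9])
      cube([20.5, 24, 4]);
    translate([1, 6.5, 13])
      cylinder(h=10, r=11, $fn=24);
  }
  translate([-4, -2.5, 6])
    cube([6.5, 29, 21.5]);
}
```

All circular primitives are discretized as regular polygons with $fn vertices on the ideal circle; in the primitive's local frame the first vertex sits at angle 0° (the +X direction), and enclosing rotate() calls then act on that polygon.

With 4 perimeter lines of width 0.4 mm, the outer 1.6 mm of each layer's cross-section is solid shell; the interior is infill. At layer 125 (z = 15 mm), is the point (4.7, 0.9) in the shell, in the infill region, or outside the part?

infill

At z = 15 mm: the r=3 cylinder contributes a regular 24-gon of circumradius 3; the cube at (12.5, 10) does not reach this height (z outside [9, 13]); the r=11 cylinder at (1, 6.5) contributes a regular 24-gon of circumradius 11; Combining (union): the r=3 cylinder lies entirely inside the r=11 cylinder at (1, 6.5), so the union is just the r=11 cylinder at (1, 6.5) — 1 connected region; the cube at (-4, -2.5) (footprint 6.5×29) is included at this height; Subtracting the remaining from the first: starting from the result so far, the 6.5×29 cube at (-4, -2.5) partially overlaps it — only the 127.55 mm² overlap (of its 188.50 mm²) is removed, clipping the outline — 1 connected region. Overall, the cross-section is a single solid region. The nearest boundary edge runs (2.50, -2.50)→(2.50, 17.30); distance from the point to it = 2.20 mm. The point is inside the cross-section and 2.20 mm from the nearest boundary — more than the 1.6 mm shell width (4 × 0.4), so it's in the infill interior.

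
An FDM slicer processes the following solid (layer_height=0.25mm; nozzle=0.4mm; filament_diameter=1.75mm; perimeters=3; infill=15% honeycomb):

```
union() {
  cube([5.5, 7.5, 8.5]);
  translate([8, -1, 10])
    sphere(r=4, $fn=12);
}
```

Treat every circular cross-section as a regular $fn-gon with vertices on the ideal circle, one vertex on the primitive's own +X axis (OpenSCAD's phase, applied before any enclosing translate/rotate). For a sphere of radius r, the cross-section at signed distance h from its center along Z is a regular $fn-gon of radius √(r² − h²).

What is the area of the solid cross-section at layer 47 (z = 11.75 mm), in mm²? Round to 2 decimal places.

38.81 mm²

At z = 11.75 mm: the cube is not intersected at this z (z outside [0, 8.5]); the r=4 sphere at (8, -1) contributes a regular 12-gon of circumradius √(4²−1.75²) = 3.597 (area = (12/2)·3.597²·sin(360°/12) = 38.81 mm²); Combining (union): only the r=4 sphere at (8, -1) is present, so the union is just that shape — area = 38.81 mm². Overall, the cross-section is a single solid region. Net area = 38.81 mm².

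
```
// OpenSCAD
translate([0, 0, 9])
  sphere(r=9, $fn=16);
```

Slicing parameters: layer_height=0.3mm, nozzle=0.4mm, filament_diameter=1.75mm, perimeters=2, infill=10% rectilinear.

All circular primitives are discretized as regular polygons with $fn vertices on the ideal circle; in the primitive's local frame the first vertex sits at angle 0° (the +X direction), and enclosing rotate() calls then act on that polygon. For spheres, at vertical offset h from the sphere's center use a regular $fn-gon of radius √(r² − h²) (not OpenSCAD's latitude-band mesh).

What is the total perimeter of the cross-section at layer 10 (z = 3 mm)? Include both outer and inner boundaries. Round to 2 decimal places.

At z = 3 mm: the sphere: section is a regular 16-gon, circumradius = √(r²−h²) = √(9²−6²) = 6.708 (perimeter = 2·16·6.708·sin(180°/16) = 41.88 mm). Overall, the cross-section is a single solid region. Total boundary length (outer) = 41.88 mm.

41.88 mm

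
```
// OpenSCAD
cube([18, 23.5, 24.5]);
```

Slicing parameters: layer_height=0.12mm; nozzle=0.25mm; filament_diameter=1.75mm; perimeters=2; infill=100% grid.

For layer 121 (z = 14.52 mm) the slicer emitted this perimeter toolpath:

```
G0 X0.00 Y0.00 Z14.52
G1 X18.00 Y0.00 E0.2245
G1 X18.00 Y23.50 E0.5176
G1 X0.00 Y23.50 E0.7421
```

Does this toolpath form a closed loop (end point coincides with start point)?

no

Start point (G0): (0.00, 0.00). End point (last G1): the path does not return to the start — open.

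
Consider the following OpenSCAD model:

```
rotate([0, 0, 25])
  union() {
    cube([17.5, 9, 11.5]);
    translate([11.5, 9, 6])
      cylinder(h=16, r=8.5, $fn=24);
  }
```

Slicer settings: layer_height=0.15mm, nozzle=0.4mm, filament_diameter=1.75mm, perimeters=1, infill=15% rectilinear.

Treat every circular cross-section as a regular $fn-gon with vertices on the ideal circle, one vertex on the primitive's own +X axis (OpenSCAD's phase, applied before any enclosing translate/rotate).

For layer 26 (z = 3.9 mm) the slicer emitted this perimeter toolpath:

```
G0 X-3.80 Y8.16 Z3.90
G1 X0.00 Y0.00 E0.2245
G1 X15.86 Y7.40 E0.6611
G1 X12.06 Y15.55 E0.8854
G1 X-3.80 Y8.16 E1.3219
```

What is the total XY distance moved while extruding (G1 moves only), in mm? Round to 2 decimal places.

Sum the Euclidean lengths of each G1 segment: total = 52.99 mm.

52.99 mm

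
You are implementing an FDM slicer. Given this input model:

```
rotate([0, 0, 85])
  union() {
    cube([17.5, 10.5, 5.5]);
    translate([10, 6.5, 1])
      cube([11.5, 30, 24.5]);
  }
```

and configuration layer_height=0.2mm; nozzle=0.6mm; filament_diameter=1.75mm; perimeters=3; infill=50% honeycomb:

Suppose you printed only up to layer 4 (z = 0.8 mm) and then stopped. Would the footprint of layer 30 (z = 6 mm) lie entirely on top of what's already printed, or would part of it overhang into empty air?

Compare the two slices. At z = 0.8: the 17.5×10.5 cube contributes its full rectangle (area 183.75 mm²); the cube at (10, 6.5) is absent (z outside [1, 25.5]); Merging all regions: only the 17.5×10.5 cube is present, so the union is just that shape — area = 183.75 mm²; (whole slice rotated 85° about Z — lengths, areas and connectivity unchanged). At z = 6: the cube is not intersected at this z (z outside [0, 5.5]); the cube at (10, 6.5) (footprint 11.5×30) is included at this height (area 345.00 mm²); Merging all regions: only the 11.5×30 cube at (10, 6.5) is present, so the union is just that shape — area = 345.00 mm²; (whole slice rotated 85° about Z — lengths, areas and connectivity unchanged). Checking containment: at z = 6 the cross-section extends beyond the z = 0.8 cross-section by about 315.00 mm².

part overhangs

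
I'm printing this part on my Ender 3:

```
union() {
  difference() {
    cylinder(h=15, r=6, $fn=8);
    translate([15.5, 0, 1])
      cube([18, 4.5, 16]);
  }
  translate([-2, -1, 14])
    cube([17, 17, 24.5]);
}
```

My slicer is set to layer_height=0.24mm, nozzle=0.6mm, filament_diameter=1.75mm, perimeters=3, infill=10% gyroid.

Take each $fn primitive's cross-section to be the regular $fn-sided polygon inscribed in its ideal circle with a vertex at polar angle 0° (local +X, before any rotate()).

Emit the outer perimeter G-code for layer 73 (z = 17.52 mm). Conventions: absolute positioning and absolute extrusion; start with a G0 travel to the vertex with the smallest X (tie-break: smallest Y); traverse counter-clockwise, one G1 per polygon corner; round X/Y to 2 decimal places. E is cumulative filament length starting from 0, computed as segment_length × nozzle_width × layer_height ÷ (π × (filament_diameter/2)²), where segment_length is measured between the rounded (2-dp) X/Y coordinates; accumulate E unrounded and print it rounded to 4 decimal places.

G0 X-2.00 Y-1.00 Z17.52
G1 X15.00 Y-1.00 E1.0178
G1 X15.00 Y16.00 E2.0355
G1 X-2.00 Y16.00 E3.0533
G1 X-2.00 Y-1.00 E4.0710

At z = 17.52 mm: the cylinder is absent (z outside [0, 15]); the cube at (15.5, 0) is not intersected at this z (z outside [1, 17]); After the difference (first − rest): the first operand is absent here, so nothing remains; the cube at (-2, -1) (footprint 17×17) is included at this height; Merging all regions: only the 17×17 cube at (-2, -1) is present, so the union is just that shape — 1 connected region. The outline is a single polygon with 4 vertices. Extrusion per mm of travel: 0.6 × 0.24 / (π × 0.875²) = 0.059868. Accumulating E over each segment gives final E = 4.0710.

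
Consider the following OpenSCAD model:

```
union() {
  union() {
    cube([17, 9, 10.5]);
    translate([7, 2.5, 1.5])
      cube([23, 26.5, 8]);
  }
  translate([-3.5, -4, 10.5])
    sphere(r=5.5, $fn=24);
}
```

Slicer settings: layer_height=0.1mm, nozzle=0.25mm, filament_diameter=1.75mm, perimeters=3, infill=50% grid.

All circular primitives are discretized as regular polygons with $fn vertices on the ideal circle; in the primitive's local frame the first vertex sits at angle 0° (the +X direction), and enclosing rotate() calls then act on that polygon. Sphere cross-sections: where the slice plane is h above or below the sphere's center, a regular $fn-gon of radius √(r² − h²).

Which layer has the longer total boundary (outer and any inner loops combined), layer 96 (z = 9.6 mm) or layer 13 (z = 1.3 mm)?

Layer 96 (z = 9.6): the cube (footprint 17×9) is included at this height (perimeter 52.00 mm); the cube at (7, 2.5) is absent (z outside [1.5, 9.5]); Taking the union: only the 17×9 cube is present, so the union is just that shape — boundary = 52.00 mm; the r=5.5 sphere at (-3.5, -4) contributes a regular 24-gon of circumradius √(5.5²−0.9²) = 5.426 (perimeter = 2·24·5.426·sin(180°/24) = 33.99 mm); Taking the union: the regions partially overlap (shared area 0.01 mm²), so the edge portions inside another operand are dropped and the merged outline is re-measured after clipping — boundary = 85.62 mm. So its perimeter = 85.62 mm. Layer 13 (z = 1.3): the cube (footprint 17×9) is included at this height (perimeter 52.00 mm); the cube at (7, 2.5) does not reach this height (z outside [1.5, 9.5]); Merging all regions: only the 17×9 cube is present, so the union is just that shape — boundary = 52.00 mm; the sphere at (-3.5, -4) does not reach this height (|z−center|=9.200 > r=5.5); Combining (union): only that combined region is present, so the union is just that shape — boundary = 52.00 mm. So its perimeter = 52.00 mm. Layer 96 is larger (85.62 vs 52.00 mm).

layer 96 (z = 9.6 mm)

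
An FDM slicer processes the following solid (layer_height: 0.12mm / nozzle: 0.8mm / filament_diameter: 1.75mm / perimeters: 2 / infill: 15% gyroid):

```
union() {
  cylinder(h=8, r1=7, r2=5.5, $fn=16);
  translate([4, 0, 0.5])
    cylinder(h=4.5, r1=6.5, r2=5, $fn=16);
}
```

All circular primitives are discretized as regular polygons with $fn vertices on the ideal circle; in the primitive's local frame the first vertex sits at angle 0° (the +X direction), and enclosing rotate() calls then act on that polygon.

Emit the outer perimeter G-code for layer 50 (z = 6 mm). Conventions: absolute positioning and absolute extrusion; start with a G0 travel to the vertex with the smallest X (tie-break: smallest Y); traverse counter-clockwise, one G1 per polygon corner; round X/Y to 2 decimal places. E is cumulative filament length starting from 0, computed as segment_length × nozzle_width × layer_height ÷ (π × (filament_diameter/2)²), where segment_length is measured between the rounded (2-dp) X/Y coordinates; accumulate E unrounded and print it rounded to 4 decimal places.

G0 X-5.88 Y0.00 Z6.00
G1 X-5.43 Y-2.25 E0.0916
G1 X-4.15 Y-4.15 E0.1830
G1 X-2.25 Y-5.43 E0.2745
G1 X0.00 Y-5.88 E0.3660
G1 X2.25 Y-5.43 E0.4576
G1 X4.15 Y-4.15 E0.5491
G1 X5.43 Y-2.25 E0.6405
G1 X5.88 Y0.00 E0.7321
G1 X5.43 Y2.25 E0.8236
G1 X4.15 Y4.15 E0.9151
G1 X2.25 Y5.43 E1.0065
G1 X0.00 Y5.88 E1.0981
G1 X-2.25 Y5.43 E1.1897
G1 X-4.15 Y4.15 E1.2811
G1 X-5.43 Y2.25 E1.3726
G1 X-5.88 Y0.00 E1.4641

At z = 6 mm: the cone contributes a regular 16-gon of circumradius 5.875 (interpolated between r1=7 and r2=5.5 at t=0.750); the cone at (4, 0) does not reach this height (z outside [0.5, 5]); Combining (union): only the cone is present, so the union is just that shape — 1 connected region. The outline is a single polygon with 16 vertices. Extrusion per mm of travel: 0.8 × 0.12 / (π × 0.875²) = 0.039912. Accumulating E over each segment gives final E = 1.4641.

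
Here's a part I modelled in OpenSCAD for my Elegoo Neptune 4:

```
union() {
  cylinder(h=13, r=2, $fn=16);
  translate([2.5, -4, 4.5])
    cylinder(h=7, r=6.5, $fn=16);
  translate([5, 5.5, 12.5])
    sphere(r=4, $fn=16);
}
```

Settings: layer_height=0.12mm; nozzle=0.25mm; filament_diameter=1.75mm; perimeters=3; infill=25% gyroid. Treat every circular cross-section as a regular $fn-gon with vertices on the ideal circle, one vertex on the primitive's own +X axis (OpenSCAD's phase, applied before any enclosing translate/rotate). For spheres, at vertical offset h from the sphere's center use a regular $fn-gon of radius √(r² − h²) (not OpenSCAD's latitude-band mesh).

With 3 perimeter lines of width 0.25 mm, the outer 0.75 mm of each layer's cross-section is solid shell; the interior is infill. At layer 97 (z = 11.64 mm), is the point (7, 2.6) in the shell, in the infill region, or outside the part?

shell

At z = 11.64 mm: the cylinder: section is a regular 16-gon, circumradius r=2; the cylinder at (2.5, -4) is absent (z outside [4.5, 11.5]); the r=4 sphere at (5, 5.5) slices to a regular 16-gon of circumradius 3.906 (√(r²−h²) with h=0.86 from center); Merging all regions: the 2 present regions are separate (no shared area or edge), so areas and boundary lengths simply add and each stays a separate island — 2 connected regions. Overall, the cross-section has 2 separate islands. The nearest boundary edge runs (7.76, 2.74)→(6.49, 1.89); distance from the point to it = 0.31 mm. (Shell/infill is judged within the island containing the point — the largest one.) The point is inside the cross-section, 0.31 mm from the nearest boundary — within the 0.75 mm shell band (3 × 0.25).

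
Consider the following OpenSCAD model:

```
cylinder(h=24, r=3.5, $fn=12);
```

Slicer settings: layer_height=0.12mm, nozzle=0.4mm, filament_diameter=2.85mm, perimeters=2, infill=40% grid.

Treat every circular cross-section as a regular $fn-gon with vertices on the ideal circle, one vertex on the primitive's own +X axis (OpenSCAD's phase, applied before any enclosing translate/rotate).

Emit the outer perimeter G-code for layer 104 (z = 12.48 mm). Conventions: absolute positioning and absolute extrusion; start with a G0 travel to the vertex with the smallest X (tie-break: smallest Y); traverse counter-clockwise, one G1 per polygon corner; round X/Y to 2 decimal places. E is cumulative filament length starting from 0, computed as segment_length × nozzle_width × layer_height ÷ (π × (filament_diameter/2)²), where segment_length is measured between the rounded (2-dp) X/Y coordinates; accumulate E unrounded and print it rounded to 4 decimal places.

At z = 12.48 mm: the r=3.5 cylinder gives a regular 12-gon of circumradius 3.5 (constant along its height). The outline is a single polygon with 12 vertices. Extrusion per mm of travel: 0.4 × 0.12 / (π × 1.425²) = 0.007524. Accumulating E over each segment gives final E = 0.1636.

G0 X-3.50 Y0.00 Z12.48
G1 X-3.03 Y-1.75 E0.0136
G1 X-1.75 Y-3.03 E0.0273
G1 X0.00 Y-3.50 E0.0409
G1 X1.75 Y-3.03 E0.0545
G1 X3.03 Y-1.75 E0.0681
G1 X3.50 Y0.00 E0.0818
G1 X3.03 Y1.75 E0.0954
G1 X1.75 Y3.03 E0.1090
G1 X0.00 Y3.50 E0.1227
G1 X-1.75 Y3.03 E0.1363
G1 X-3.03 Y1.75 E0.1499
G1 X-3.50 Y0.00 E0.1636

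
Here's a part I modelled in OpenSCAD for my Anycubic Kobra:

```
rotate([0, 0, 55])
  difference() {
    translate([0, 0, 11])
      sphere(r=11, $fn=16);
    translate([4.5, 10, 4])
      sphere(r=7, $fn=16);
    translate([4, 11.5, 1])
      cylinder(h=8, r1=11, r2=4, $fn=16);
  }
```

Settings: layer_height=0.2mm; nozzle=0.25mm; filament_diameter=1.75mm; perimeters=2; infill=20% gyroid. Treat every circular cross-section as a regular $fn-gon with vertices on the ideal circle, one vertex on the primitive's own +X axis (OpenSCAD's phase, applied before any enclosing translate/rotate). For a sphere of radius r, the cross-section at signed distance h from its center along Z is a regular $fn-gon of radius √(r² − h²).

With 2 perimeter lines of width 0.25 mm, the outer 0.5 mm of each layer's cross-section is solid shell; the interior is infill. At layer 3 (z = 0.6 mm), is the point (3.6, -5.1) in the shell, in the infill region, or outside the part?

outside

At z = 0.6 mm: the r=11 sphere slices to a regular 16-gon of circumradius 3.583 (√(r²−h²) with h=10.4 from center); the r=7 sphere at (4.5, 10) slices to a regular 16-gon of circumradius 6.119 (√(r²−h²) with h=3.4 from center); the cone at (4, 11.5) does not reach this height (z outside [1, 9]); After the difference (first − rest): starting from the r=11 sphere, the r=7 sphere at (4.5, 10) misses the remaining region (no effect) — 1 connected region; (rotated 55° about Z; rotation is an isometry so areas/perimeters/island counts are preserved). Overall, the cross-section is a single solid region. Undo the 55° rotation: the query point maps to (-2.113, -5.874) in the un-rotated model frame. The nearest boundary edge runs (-0.00, -3.58)→(-1.37, -3.31); distance from the point to it = 2.67 mm. The point is not inside any of the regions above, so it lies outside the cross-section (2.67 mm from the nearest boundary).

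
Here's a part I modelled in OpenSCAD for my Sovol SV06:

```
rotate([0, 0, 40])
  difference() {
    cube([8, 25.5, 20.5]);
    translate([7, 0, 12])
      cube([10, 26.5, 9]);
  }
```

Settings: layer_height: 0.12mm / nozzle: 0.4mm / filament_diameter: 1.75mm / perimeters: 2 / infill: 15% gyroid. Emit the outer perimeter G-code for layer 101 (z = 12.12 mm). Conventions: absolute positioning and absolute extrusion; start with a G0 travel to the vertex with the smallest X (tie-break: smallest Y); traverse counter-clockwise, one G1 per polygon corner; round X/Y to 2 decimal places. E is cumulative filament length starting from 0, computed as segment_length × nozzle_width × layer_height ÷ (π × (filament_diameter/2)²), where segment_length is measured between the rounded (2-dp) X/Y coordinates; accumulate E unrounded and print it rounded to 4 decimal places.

G0 X-16.39 Y19.53 Z12.12
G1 X0.00 Y0.00 E0.5088
G1 X5.36 Y4.50 E0.6485
G1 X-11.03 Y24.03 E1.1573
G1 X-16.39 Y19.53 E1.2969

At z = 12.12 mm: the 8×25.5 cube contributes its full rectangle; the 10×26.5 cube at (7, 0) contributes its full rectangle; Subtracting the remaining from the first: starting from the 8×25.5 cube, the 10×26.5 cube at (7, 0) partially overlaps it — only the 25.50 mm² overlap (of its 265.00 mm²) is removed, clipping the outline — 1 connected region; (rotated 40° about Z; rotation is an isometry so areas/perimeters/island counts are preserved). The outline is a single polygon with 4 vertices. Extrusion per mm of travel: 0.4 × 0.12 / (π × 0.875²) = 0.019956. Accumulating E over each segment gives final E = 1.2969.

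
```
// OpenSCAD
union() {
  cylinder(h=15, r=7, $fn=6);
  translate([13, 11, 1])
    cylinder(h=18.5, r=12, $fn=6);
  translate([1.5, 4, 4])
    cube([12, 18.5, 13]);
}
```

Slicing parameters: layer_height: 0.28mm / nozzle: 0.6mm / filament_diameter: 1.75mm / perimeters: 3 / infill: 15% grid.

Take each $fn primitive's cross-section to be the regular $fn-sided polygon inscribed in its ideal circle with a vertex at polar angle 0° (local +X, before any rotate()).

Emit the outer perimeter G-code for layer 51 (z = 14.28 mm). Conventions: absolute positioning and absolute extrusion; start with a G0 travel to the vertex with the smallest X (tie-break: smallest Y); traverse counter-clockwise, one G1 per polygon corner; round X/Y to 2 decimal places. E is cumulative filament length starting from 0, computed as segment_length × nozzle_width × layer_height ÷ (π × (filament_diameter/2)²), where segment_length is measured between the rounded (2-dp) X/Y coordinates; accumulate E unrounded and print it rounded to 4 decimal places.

At z = 14.28 mm: the cylinder: section is a regular 6-gon, circumradius r=7; the r=12 cylinder at (13, 11) gives a regular 6-gon of circumradius 12 (constant along its height); the cube at (1.5, 4) (footprint 12×18.5) is included at this height; Taking the union: the regions partially overlap (shared area 177.00 mm²), so overlapping operands fuse into one piece — 1 connected region. The outline is a single polygon with 18 vertices. Extrusion per mm of travel: 0.6 × 0.28 / (π × 0.875²) = 0.069846. Accumulating E over each segment gives final E = 7.9061.

G0 X-7.00 Y0.00 Z14.28
G1 X-3.50 Y-6.06 E0.4888
G1 X3.50 Y-6.06 E0.9777
G1 X7.00 Y0.00 E1.4665
G1 X4.69 Y4.00 E1.7891
G1 X5.04 Y4.00 E1.8136
G1 X7.00 Y0.61 E2.0871
G1 X19.00 Y0.61 E2.9252
G1 X25.00 Y11.00 E3.7633
G1 X19.00 Y21.39 E4.6013
G1 X13.50 Y21.39 E4.9854
G1 X13.50 Y22.50 E5.0630
G1 X1.50 Y22.50 E5.9011
G1 X1.50 Y11.87 E6.6436
G1 X1.00 Y11.00 E6.7137
G1 X1.50 Y10.13 E6.7838
G1 X1.50 Y6.06 E7.0680
G1 X-3.50 Y6.06 E7.4173
G1 X-7.00 Y0.00 E7.9061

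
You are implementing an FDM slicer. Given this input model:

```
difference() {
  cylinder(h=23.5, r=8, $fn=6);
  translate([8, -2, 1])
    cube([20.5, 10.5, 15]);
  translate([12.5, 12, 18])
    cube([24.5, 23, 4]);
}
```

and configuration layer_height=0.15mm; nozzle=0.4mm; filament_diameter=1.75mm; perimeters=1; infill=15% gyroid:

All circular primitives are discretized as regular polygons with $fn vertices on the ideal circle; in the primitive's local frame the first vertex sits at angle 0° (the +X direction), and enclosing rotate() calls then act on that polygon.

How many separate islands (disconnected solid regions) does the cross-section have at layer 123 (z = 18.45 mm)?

1

At z = 18.45 mm: the r=8 cylinder gives a regular 6-gon of circumradius 8 (constant along its height); the cube at (8, -2) is absent (z outside [1, 16]); the 24.5×23 cube at (12.5, 12) contributes its full rectangle; Taking the first minus the rest: starting from the r=8 cylinder, the 24.5×23 cube at (12.5, 12) misses the remaining region (no effect) — 1 connected region. Overall, the cross-section is a single solid region. Island count = 1.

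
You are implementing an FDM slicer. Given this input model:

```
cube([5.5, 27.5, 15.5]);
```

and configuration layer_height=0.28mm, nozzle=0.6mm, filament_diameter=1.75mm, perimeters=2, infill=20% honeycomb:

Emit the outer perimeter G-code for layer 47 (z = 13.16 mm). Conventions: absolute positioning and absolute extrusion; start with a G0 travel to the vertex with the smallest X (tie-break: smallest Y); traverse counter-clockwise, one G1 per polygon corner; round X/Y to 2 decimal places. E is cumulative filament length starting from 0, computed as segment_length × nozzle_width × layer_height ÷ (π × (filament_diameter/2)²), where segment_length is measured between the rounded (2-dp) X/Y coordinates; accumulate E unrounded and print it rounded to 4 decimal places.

G0 X0.00 Y0.00 Z13.16
G1 X5.50 Y0.00 E0.3842
G1 X5.50 Y27.50 E2.3049
G1 X0.00 Y27.50 E2.6891
G1 X0.00 Y0.00 E4.6099

At z = 13.16 mm: the cube is present — its section is the full 5.5×27.5 rectangle. The outline is a single polygon with 4 vertices. Extrusion per mm of travel: 0.6 × 0.28 / (π × 0.875²) = 0.069846. Accumulating E over each segment gives final E = 4.6099.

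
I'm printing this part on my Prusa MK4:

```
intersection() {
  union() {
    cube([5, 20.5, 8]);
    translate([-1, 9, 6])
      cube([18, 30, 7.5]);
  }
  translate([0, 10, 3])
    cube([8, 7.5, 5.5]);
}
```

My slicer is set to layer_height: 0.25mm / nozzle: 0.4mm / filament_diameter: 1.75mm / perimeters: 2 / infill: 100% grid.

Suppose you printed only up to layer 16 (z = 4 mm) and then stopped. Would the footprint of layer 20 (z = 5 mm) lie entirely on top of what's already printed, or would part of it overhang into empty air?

entirely on top

Compare the two slices. At z = 4: the cube (footprint 5×20.5) is included at this height (area 102.50 mm²); the cube at (-1, 9) does not reach this height (z outside [6, 13.5]); Merging all regions: only the 5×20.5 cube is present, so the union is just that shape — area = 102.50 mm²; the cube at (0, 10) (footprint 8×7.5) is included at this height (area 60.00 mm²); Taking the intersection: the 8×7.5 cube at (0, 10) partially overlaps the result so far; clipping to the common part keeps 37.50 mm² — area = 37.50 mm². At z = 5: the cube (footprint 5×20.5) is included at this height (area 102.50 mm²); the cube at (-1, 9) is not intersected at this z (z outside [6, 13.5]); Combining (union): only the 5×20.5 cube is present, so the union is just that shape — area = 102.50 mm²; the 8×7.5 cube at (0, 10) contributes its full rectangle (area 60.00 mm²); After intersecting: the 8×7.5 cube at (0, 10) partially overlaps that combined region; clipping to the common part keeps 37.50 mm² — area = 37.50 mm². Checking containment: the cross-section at z = 5 is a subset of the cross-section at z = 4.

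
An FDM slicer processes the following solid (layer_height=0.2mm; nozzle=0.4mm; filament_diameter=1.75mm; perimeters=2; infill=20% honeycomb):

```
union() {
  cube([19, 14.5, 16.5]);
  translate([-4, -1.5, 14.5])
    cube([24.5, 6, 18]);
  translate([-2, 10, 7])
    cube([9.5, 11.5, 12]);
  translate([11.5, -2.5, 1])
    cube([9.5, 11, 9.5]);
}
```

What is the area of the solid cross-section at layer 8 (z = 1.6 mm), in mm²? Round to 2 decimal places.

316.25 mm²

At z = 1.6 mm: the 19×14.5 cube contributes its full rectangle (area 275.50 mm²); the cube at (-4, -1.5) is not intersected at this z (z outside [14.5, 32.5]); the cube at (-2, 10) is absent (z outside [7, 19]); the cube at (11.5, -2.5) (footprint 9.5×11) is included at this height (area 104.50 mm²); Merging all regions: the regions partially overlap — summed areas 380.00 mm² minus the doubly-counted overlap 63.75 mm² gives 316.25 mm² — area = 316.25 mm². Overall, the cross-section is a single solid region. Net area = 316.25 mm².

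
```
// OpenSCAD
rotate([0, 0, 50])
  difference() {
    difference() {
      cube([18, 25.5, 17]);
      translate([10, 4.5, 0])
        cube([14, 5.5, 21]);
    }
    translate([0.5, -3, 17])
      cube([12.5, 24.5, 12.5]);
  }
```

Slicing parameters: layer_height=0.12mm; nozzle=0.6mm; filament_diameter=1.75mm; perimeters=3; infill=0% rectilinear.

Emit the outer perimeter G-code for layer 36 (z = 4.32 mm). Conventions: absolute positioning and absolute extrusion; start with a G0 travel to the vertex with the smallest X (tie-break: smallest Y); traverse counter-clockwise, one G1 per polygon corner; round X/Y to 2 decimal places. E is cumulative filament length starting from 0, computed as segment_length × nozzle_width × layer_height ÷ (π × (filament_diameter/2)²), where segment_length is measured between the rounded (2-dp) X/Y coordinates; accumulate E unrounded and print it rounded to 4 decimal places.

At z = 4.32 mm: the cube is present — its section is the full 18×25.5 rectangle; the cube at (10, 4.5) (footprint 14×5.5) is included at this height; After the difference (first − rest): starting from the 18×25.5 cube, the 14×5.5 cube at (10, 4.5) partially overlaps it — only the 44.00 mm² overlap (of its 77.00 mm²) is removed, clipping the outline — 1 connected region; the cube at (0.5, -3) is not intersected at this z (z outside [17, 29.5]); After the difference (first − rest): none of the subtracted shapes is present at this height, so the result so far is unchanged — 1 connected region; (whole slice rotated 50° about Z — lengths, areas and connectivity unchanged). The outline is a single polygon with 8 vertices. Extrusion per mm of travel: 0.6 × 0.12 / (π × 0.875²) = 0.029934. Accumulating E over each segment gives final E = 3.0830.

G0 X-19.53 Y16.39 Z4.32
G1 X0.00 Y0.00 E0.7632
G1 X11.57 Y13.79 E1.3020
G1 X8.12 Y16.68 E1.4368
G1 X2.98 Y10.55 E1.6762
G1 X-1.23 Y14.09 E1.8409
G1 X3.91 Y20.22 E2.0803
G1 X-7.96 Y30.18 E2.5442
G1 X-19.53 Y16.39 E3.0830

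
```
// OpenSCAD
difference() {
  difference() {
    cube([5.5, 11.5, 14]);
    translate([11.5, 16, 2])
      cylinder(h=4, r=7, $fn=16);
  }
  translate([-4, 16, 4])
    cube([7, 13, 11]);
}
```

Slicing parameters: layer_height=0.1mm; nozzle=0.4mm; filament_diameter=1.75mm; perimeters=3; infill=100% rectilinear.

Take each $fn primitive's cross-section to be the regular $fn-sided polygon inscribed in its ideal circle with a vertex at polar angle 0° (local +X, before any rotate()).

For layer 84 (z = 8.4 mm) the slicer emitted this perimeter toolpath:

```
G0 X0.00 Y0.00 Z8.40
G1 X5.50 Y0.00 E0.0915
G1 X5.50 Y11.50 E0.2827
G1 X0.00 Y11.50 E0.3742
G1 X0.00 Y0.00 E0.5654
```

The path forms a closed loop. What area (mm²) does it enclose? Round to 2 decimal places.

63.25 mm²

Apply the shoelace formula to the sequence of (X, Y) vertices; enclosed area = 63.25 mm².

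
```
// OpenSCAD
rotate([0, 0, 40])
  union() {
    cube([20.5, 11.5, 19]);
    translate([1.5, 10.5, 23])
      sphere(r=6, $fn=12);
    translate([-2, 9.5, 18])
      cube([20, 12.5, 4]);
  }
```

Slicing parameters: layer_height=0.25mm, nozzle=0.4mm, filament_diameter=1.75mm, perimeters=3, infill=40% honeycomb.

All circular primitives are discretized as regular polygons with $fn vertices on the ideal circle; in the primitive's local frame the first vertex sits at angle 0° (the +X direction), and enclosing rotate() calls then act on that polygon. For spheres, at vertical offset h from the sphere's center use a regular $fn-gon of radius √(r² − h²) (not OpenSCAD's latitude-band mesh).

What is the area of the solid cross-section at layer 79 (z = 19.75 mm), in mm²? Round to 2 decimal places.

283.16 mm²

At z = 19.75 mm: the cube is absent (z outside [0, 19]); the r=6 sphere at (1.5, 10.5) contributes a regular 12-gon of circumradius √(6²−3.25²) = 5.044 (area = (12/2)·5.044²·sin(360°/12) = 76.31 mm²); the cube at (-2, 9.5) is present — its section is the full 20×12.5 rectangle (area 250.00 mm²); Merging all regions: the regions partially overlap — summed areas 326.31 mm² minus the doubly-counted overlap 43.15 mm² gives 283.16 mm² — area = 283.16 mm²; (whole slice rotated 40° about Z — lengths, areas and connectivity unchanged). Overall, the cross-section is a single solid region. Net area = 283.16 mm².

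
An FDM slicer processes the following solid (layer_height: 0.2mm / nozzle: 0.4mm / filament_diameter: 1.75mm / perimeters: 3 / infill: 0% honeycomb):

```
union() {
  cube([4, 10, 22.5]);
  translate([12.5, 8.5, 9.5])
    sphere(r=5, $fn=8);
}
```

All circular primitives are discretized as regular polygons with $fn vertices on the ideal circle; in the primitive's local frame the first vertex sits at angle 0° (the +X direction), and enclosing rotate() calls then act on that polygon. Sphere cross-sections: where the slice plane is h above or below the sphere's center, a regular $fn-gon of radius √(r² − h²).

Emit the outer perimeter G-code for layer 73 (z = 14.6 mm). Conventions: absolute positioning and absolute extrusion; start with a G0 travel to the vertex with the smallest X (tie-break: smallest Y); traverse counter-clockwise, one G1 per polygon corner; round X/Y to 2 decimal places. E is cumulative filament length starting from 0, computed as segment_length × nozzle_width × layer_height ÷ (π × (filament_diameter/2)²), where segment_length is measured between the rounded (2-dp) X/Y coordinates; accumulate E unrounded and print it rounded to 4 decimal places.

At z = 14.6 mm: the 4×10 cube contributes its full rectangle; the sphere at (12.5, 8.5) is not intersected at this z (|z−center|=5.100 > r=5); Taking the union: only the 4×10 cube is present, so the union is just that shape — 1 connected region. The outline is a single polygon with 4 vertices. Extrusion per mm of travel: 0.4 × 0.2 / (π × 0.875²) = 0.033260. Accumulating E over each segment gives final E = 0.9313.

G0 X0.00 Y0.00 Z14.60
G1 X4.00 Y0.00 E0.1330
G1 X4.00 Y10.00 E0.4656
G1 X0.00 Y10.00 E0.5987
G1 X0.00 Y0.00 E0.9313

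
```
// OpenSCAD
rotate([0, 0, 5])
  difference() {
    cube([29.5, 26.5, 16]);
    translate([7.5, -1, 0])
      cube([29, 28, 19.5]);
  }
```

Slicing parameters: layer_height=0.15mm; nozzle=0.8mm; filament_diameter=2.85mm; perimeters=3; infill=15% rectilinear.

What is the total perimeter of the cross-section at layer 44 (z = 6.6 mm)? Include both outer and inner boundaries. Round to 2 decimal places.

68.00 mm

At z = 6.6 mm: the cube (footprint 29.5×26.5) is included at this height (perimeter 112.00 mm); the cube at (7.5, -1) is present — its section is the full 29×28 rectangle (perimeter 114.00 mm); Taking the first minus the rest: starting from the 29.5×26.5 cube, the 29×28 cube at (7.5, -1) partially overlaps it — only the 583.00 mm² overlap (of its 812.00 mm²) is removed, clipping the outline — boundary = 68.00 mm; (whole slice rotated 5° about Z — lengths, areas and connectivity unchanged). Overall, the cross-section is a single solid region. Total boundary length (outer) = 68.00 mm.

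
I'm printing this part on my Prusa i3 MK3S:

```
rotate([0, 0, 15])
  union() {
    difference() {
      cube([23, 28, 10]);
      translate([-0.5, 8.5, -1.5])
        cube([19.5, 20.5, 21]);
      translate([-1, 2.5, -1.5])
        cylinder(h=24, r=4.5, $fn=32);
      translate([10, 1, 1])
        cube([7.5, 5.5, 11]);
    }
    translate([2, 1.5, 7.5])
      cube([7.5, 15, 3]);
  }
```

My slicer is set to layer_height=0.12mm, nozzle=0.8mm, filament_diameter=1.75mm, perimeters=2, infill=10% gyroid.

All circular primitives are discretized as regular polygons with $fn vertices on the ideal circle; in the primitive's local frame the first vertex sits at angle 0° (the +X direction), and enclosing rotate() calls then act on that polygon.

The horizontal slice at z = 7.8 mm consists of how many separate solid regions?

1

At z = 7.8 mm: the cube is present — its section is the full 23×28 rectangle; the cube at (-0.5, 8.5) (footprint 19.5×20.5) is included at this height; the r=4.5 cylinder at (-1, 2.5) contributes a regular 32-gon of circumradius 4.5; the cube at (10, 1) (footprint 7.5×5.5) is included at this height; After the difference (first − rest): starting from the 23×28 cube, the 19.5×20.5 cube at (-0.5, 8.5) partially overlaps it — only the 370.50 mm² overlap (of its 399.75 mm²) is removed, clipping the outline; the r=4.5 cylinder at (-1, 2.5) partially overlaps it — only the 19.46 mm² overlap (of its 63.21 mm²) is removed, clipping the outline; the 7.5×5.5 cube at (10, 1) lies wholly inside it (removes its full 41.25 mm² and its 26.00 mm outline becomes a hole wall) — 1 connected region with 1 hole; the cube at (2, 1.5) (footprint 7.5×15) is included at this height; Combining (union): the regions partially overlap (shared area 47.62 mm²), so overlapping operands fuse into one piece — 1 connected region with 1 hole; (whole slice rotated 15° about Z — lengths, areas and connectivity unchanged). The result has 1 disconnected region.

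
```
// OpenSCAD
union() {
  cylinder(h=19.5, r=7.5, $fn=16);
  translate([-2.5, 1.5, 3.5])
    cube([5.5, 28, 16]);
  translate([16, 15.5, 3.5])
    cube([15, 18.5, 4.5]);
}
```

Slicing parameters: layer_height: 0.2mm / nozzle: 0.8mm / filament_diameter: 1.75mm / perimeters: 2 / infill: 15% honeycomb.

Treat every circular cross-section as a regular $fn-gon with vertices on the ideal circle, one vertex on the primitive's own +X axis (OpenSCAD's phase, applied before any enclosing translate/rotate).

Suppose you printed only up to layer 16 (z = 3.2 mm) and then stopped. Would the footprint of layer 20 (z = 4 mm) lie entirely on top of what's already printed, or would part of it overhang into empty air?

Compare the two slices. At z = 3.2: the cylinder: section is a regular 16-gon, circumradius r=7.5 (area = (16/2)·7.500²·sin(360°/16) = 172.21 mm²); the cube at (-2.5, 1.5) is not intersected at this z (z outside [3.5, 19.5]); the cube at (16, 15.5) does not reach this height (z outside [3.5, 8]); Taking the union: only the r=7.5 cylinder is present, so the union is just that shape — area = 172.21 mm². At z = 4: the cylinder: section is a regular 16-gon, circumradius r=7.5 (area = (16/2)·7.500²·sin(360°/16) = 172.21 mm²); the cube at (-2.5, 1.5) (footprint 5.5×28) is included at this height (area 154.00 mm²); the cube at (16, 15.5) is present — its section is the full 15×18.5 rectangle (area 277.50 mm²); Merging all regions: the regions partially overlap — summed areas 603.71 mm² minus the doubly-counted overlap 31.48 mm² gives 572.23 mm² — area = 572.23 mm². Checking containment: at z = 4 the cross-section extends beyond the z = 3.2 cross-section by about 400.02 mm².

part overhangs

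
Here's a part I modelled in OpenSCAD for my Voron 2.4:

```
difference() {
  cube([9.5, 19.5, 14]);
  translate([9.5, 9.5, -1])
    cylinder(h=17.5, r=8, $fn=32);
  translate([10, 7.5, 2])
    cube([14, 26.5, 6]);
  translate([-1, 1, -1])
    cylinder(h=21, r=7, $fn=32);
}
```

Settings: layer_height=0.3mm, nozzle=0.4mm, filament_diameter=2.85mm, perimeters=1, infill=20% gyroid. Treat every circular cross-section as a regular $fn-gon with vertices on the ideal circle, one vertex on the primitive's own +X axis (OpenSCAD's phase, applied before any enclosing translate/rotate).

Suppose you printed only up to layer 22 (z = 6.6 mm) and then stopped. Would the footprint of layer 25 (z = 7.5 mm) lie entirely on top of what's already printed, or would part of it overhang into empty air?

Compare the two slices. At z = 6.6: the cube (footprint 9.5×19.5) is included at this height (area 185.25 mm²); the r=8 cylinder at (9.5, 9.5) gives a regular 32-gon of circumradius 8 (constant along its height) (area = (32/2)·8.000²·sin(360°/32) = 199.77 mm²); the cube at (10, 7.5) is present — its section is the full 14×26.5 rectangle (area 371.00 mm²); the r=7 cylinder at (-1, 1) gives a regular 32-gon of circumradius 7 (constant along its height) (area = (32/2)·7.000²·sin(360°/32) = 152.95 mm²); Subtracting the remaining from the first: starting from the 9.5×19.5 cube (185.25 mm²), the r=8 cylinder at (9.5, 9.5) partially overlaps it — only the 99.89 mm² overlap (of its 199.77 mm²) is removed, clipping the outline; the 14×26.5 cube at (10, 7.5) misses the remaining region (no effect); the r=7 cylinder at (-1, 1) partially overlaps it — only the 31.04 mm² overlap (of its 152.95 mm²) is removed, clipping the outline — area = 54.33 mm². At z = 7.5: the cube (footprint 9.5×19.5) is included at this height (area 185.25 mm²); the r=8 cylinder at (9.5, 9.5) contributes a regular 32-gon of circumradius 8 (area = (32/2)·8.000²·sin(360°/32) = 199.77 mm²); the 14×26.5 cube at (10, 7.5) contributes its full rectangle (area 371.00 mm²); the r=7 cylinder at (-1, 1) contributes a regular 32-gon of circumradius 7 (area = (32/2)·7.000²·sin(360°/32) = 152.95 mm²); Taking the first minus the rest: starting from the 9.5×19.5 cube (185.25 mm²), the r=8 cylinder at (9.5, 9.5) partially overlaps it — only the 99.89 mm² overlap (of its 199.77 mm²) is removed, clipping the outline; the 14×26.5 cube at (10, 7.5) misses the remaining region (no effect); the r=7 cylinder at (-1, 1) partially overlaps it — only the 31.04 mm² overlap (of its 152.95 mm²) is removed, clipping the outline — area = 54.33 mm². Checking containment: the cross-section at z = 7.5 is a subset of the cross-section at z = 6.6.

entirely on top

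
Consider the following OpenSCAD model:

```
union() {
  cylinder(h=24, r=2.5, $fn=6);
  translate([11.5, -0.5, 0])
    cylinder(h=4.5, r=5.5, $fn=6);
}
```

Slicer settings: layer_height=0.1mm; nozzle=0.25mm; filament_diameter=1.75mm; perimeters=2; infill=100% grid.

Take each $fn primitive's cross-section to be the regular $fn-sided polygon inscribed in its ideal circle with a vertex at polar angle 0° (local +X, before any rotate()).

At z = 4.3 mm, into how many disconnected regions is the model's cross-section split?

2

At z = 4.3 mm: the r=2.5 cylinder gives a regular 6-gon of circumradius 2.5 (constant along its height); the r=5.5 cylinder at (11.5, -0.5) contributes a regular 6-gon of circumradius 5.5; Taking the union: the 2 present regions are separate (no shared area or edge), so areas and boundary lengths simply add and each stays a separate island — 2 connected regions. The result has 2 disconnected regions.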